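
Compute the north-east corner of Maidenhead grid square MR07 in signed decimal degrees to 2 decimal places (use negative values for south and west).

88.00, 62.00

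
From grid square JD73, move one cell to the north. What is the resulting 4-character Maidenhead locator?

JD74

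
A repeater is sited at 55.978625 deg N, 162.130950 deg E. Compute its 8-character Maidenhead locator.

Shift to the Maidenhead origin (180°W, 90°S): lon 342.13095, lat 145.97862.
Field (20°×10°, letters A–R): lon ⌊342.13095/20⌋ = 17 → R; lat ⌊145.97862/10⌋ = 14 → O.
Square (2°×1°, digits 0–9): lon ⌊2.13095/2⌋ = 1; lat ⌊5.97862/1⌋ = 5.
Subsquare (5′×2.5′, letters a–x): lon ⌊0.13095/0.0833333⌋ = 1 → b; lat ⌊0.97862/0.0416667⌋ = 23 → x.
Extended square (30″×15″, digits 0–9): lon ⌊0.04762/0.00833333⌋ = 5; lat ⌊0.02029/0.00416667⌋ = 4.

RO15bx54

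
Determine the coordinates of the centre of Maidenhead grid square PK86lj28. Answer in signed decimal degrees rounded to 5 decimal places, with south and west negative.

16.41042, 136.93750

Field P=15, K=10: +15·20° lon, +10·10° lat → SW at lon 120°, lat 10°.
Square 8, 6: +8·2° lon, +6·1° lat → SW at lon 136°, lat 16°.
Subsquare l=11, j=9: +11·0.0833333° lon, +9·0.0416667° lat → SW at lon 136.917°, lat 16.375°.
Extended square 2, 8: +2·0.00833333° lon, +8·0.00416667° lat → SW at lon 136.933°, lat 16.4083°.
Cell spans 0.00833333° lon × 0.00416667° lat. Centre is SW corner plus half of each.
latitude 16.41042, longitude 136.93750.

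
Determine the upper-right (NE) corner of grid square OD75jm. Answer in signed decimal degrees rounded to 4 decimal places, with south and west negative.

-54.4583, 114.8333

Field O=14, D=3: +14·20° lon, +3·10° lat → SW at lon 100°, lat -60°.
Square 7, 5: +7·2° lon, +5·1° lat → SW at lon 114°, lat -55°.
Subsquare j=9, m=12: +9·0.0833333° lon, +12·0.0416667° lat → SW at lon 114.75°, lat -54.5°.
Cell spans 0.0833333° lon × 0.0416667° lat. NE corner is SW corner plus one full cell.
latitude -54.4583, longitude 114.8333.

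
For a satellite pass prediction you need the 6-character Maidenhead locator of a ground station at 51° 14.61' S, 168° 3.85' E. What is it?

Shift to the Maidenhead origin (180°W, 90°S): lon 348.0642, lat 38.7565.
Field: 348.0642/20 → 17 → R, 38.7565/10 → 3 → D; chars RD.
Square: 8.0642/2 → 4, 8.7565/1 → 8; chars 48.
Subsquare: 0.0642/0.0833333 → 0 → a, 0.7565/0.0416667 → 18 → s; chars as.

RD48as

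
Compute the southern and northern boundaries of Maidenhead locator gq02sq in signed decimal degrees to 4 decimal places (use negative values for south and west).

72.6667, 72.7083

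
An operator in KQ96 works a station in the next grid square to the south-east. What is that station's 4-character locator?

Longitude square 9; +1 → 10, wraps to 0, carry into field.
Longitude field K = 10; +1 → 11 = L.
Latitude square 6; −1 → 5.

LQ05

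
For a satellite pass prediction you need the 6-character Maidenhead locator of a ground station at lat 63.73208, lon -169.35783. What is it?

AP53hr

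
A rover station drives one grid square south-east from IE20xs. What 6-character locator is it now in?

IE30ar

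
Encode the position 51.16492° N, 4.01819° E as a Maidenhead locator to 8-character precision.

Add 180° to longitude and 90° to latitude: 184.01819, 141.16492.
Field: lon ⌊184.01819/20⌋ = 9 → J; lat ⌊141.16492/10⌋ = 14 → O.
Square: lon ⌊4.01819/2⌋ = 2; lat ⌊1.16492/1⌋ = 1.
Subsquare: lon ⌊0.01819/0.0833333⌋ = 0 → a; lat ⌊0.16492/0.0416667⌋ = 3 → d.
Extended square: lon ⌊0.01819/0.00833333⌋ = 2; lat ⌊0.03992/0.00416667⌋ = 9.

JO21ad29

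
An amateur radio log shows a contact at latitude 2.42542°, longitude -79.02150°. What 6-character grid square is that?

FJ02lk

Offset from 180°W / 90°S: lon 100.9785°, lat 92.4254°.
Field (20°×10°, letters A–R): lon ⌊100.9785/20⌋ = 5 → F; lat ⌊92.4254/10⌋ = 9 → J.
Square (2°×1°, digits 0–9): lon ⌊0.9785/2⌋ = 0; lat ⌊2.4254/1⌋ = 2.
Subsquare (5′×2.5′, letters a–x): lon ⌊0.9785/0.0833333⌋ = 11 → l; lat ⌊0.4254/0.0416667⌋ = 10 → k.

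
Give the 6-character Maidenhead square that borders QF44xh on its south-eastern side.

QF54ag

Longitude subsquare x = 23; +1 → 24, wraps to 0 = a, carry into square.
Longitude square 4; +1 → 5.
Latitude subsquare h = 7; −1 → 6 = g.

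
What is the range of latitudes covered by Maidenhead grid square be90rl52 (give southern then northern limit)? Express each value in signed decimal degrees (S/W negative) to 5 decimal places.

-49.53333, -49.52917

Field B=1, E=4: +1·20° lon, +4·10° lat → SW at lon -160°, lat -50°.
Square 9, 0: +9·2° lon, +0·1° lat → SW at lon -142°, lat -50°.
Subsquare r=17, l=11: +17·0.0833333° lon, +11·0.0416667° lat → SW at lon -140.583°, lat -49.5417°.
Extended square 5, 2: +5·0.00833333° lon, +2·0.00416667° lat → SW at lon -140.542°, lat -49.5333°.
Cell spans 0.00833333° lon × 0.00416667° lat.
south -49.53333, north -49.52917.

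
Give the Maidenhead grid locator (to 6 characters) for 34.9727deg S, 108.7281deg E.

Offset from 180°W / 90°S: lon 288.7281°, lat 55.0273°.
Field: lon ⌊288.7281/20⌋ = 14 → O; lat ⌊55.0273/10⌋ = 5 → F.
Square: lon ⌊8.7281/2⌋ = 4; lat ⌊5.0273/1⌋ = 5.
Subsquare: lon ⌊0.7281/0.0833333⌋ = 8 → i; lat ⌊0.0273/0.0416667⌋ = 0 → a.

OF45ia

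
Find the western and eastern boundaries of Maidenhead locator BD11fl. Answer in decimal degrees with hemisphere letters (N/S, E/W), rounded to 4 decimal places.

157.5833° W, 157.5000° W

Field B=1, D=3: +1·20° lon, +3·10° lat → SW at lon -160°, lat -60°.
Square 1, 1: +1·2° lon, +1·1° lat → SW at lon -158°, lat -59°.
Subsquare f=5, l=11: +5·0.0833333° lon, +11·0.0416667° lat → SW at lon -157.583°, lat -58.5417°.
Cell spans 0.0833333° lon × 0.0416667° lat.
west 157.5833° W, east 157.5000° W.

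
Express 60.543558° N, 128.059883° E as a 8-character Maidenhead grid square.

PP40an70

Add 180° to longitude and 90° to latitude: 308.05988, 150.54356.
Field: 308.05988/20 → 15 → P, 150.54356/10 → 15 → P; chars PP.
Square: 8.05988/2 → 4, 0.54356/1 → 0; chars 40.
Subsquare: 0.05988/0.0833333 → 0 → a, 0.54356/0.0416667 → 13 → n; chars an.
Extended square: 0.05988/0.00833333 → 7, 0.00189/0.00416667 → 0; chars 70.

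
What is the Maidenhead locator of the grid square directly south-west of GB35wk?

GB35vj

Longitude subsquare w = 22; −1 → 21 = v.
Latitude subsquare k = 10; −1 → 9 = j.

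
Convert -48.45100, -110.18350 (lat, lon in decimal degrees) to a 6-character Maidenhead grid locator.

DE41vn

Add 180° to longitude and 90° to latitude: 69.8165, 41.5490.
Field: 69.8165/20 → 3 → D, 41.5490/10 → 4 → E; chars DE.
Square: 9.8165/2 → 4, 1.5490/1 → 1; chars 41.
Subsquare: 1.8165/0.0833333 → 21 → v, 0.5490/0.0416667 → 13 → n; chars vn.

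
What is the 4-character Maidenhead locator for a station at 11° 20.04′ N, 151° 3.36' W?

BK41

Shift to the Maidenhead origin (180°W, 90°S): lon 28.94, lat 101.33.
Field: lon ⌊28.94/20⌋ = 1 → B; lat ⌊101.33/10⌋ = 10 → K.
Square: lon ⌊8.94/2⌋ = 4; lat ⌊1.33/1⌋ = 1.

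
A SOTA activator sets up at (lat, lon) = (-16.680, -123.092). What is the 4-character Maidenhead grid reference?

Shift to the Maidenhead origin (180°W, 90°S): lon 56.91, lat 73.32.
Field: 56.91/20 → 2 → C, 73.32/10 → 7 → H; chars CH.
Square: 16.91/2 → 8, 3.32/1 → 3; chars 83.

CH83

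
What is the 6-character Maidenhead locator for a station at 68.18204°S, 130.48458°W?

CC41st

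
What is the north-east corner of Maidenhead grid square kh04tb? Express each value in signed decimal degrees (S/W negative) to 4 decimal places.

Field K=10, H=7: +10·20° lon, +7·10° lat → SW at lon 20°, lat -20°.
Square 0, 4: +0·2° lon, +4·1° lat → SW at lon 20°, lat -16°.
Subsquare t=19, b=1: +19·0.0833333° lon, +1·0.0416667° lat → SW at lon 21.5833°, lat -15.9583°.
Cell spans 0.0833333° lon × 0.0416667° lat. NE corner is SW corner plus one full cell.
latitude -15.9167, longitude 21.6667.

-15.9167, 21.6667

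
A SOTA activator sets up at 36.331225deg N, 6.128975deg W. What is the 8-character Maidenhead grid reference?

Shift to the Maidenhead origin (180°W, 90°S): lon 173.87103, lat 126.33123.
Field: 173.87103/20 → 8 → I, 126.33123/10 → 12 → M; chars IM.
Square: 13.87103/2 → 6, 6.33123/1 → 6; chars 66.
Subsquare: 1.87103/0.0833333 → 22 → w, 0.33123/0.0416667 → 7 → h; chars wh.
Extended square: 0.03769/0.00833333 → 4, 0.03956/0.00416667 → 9; chars 49.

IM66wh49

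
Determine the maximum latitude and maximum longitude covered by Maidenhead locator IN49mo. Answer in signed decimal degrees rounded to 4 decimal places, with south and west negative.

49.6250, -10.9167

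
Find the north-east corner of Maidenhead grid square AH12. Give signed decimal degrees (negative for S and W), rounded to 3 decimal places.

-17.000, -176.000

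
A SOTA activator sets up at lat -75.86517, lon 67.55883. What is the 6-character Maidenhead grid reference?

MB34sd

Offset from 180°W / 90°S: lon 247.5588°, lat 14.1348°.
Field: lon ⌊247.5588/20⌋ = 12 → M; lat ⌊14.1348/10⌋ = 1 → B.
Square: lon ⌊7.5588/2⌋ = 3; lat ⌊4.1348/1⌋ = 4.
Subsquare: lon ⌊1.5588/0.0833333⌋ = 18 → s; lat ⌊0.1348/0.0416667⌋ = 3 → d.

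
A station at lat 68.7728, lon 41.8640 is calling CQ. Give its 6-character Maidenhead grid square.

Shift to the Maidenhead origin (180°W, 90°S): lon 221.8640, lat 158.7728.
Field: lon ⌊221.8640/20⌋ = 11 → L; lat ⌊158.7728/10⌋ = 15 → P.
Square: lon ⌊1.8640/2⌋ = 0; lat ⌊8.7728/1⌋ = 8.
Subsquare: lon ⌊1.8640/0.0833333⌋ = 22 → w; lat ⌊0.7728/0.0416667⌋ = 18 → s.

LP08ws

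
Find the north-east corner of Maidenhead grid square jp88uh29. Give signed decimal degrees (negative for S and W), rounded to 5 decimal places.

Field J=9, P=15: +9·20° lon, +15·10° lat → SW at lon 0°, lat 60°.
Square 8, 8: +8·2° lon, +8·1° lat → SW at lon 16°, lat 68°.
Subsquare u=20, h=7: +20·0.0833333° lon, +7·0.0416667° lat → SW at lon 17.6667°, lat 68.2917°.
Extended square 2, 9: +2·0.00833333° lon, +9·0.00416667° lat → SW at lon 17.6833°, lat 68.3292°.
Cell spans 0.00833333° lon × 0.00416667° lat. NE corner is SW corner plus one full cell.
latitude 68.33333, longitude 17.69167.

68.33333, 17.69167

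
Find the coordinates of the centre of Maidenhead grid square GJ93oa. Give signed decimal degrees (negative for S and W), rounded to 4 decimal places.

Field G=6, J=9: +6·20° lon, +9·10° lat → SW at lon -60°, lat 0°.
Square 9, 3: +9·2° lon, +3·1° lat → SW at lon -42°, lat 3°.
Subsquare o=14, a=0: +14·0.0833333° lon, +0·0.0416667° lat → SW at lon -40.8333°, lat 3°.
Cell spans 0.0833333° lon × 0.0416667° lat. Centre is SW corner plus half of each.
latitude 3.0208, longitude -40.7917.

3.0208, -40.7917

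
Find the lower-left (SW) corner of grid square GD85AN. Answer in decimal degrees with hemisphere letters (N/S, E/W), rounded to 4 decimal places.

54.4583° S, 44.0000° W

Field G=6, D=3: +6·20° lon, +3·10° lat → SW at lon -60°, lat -60°.
Square 8, 5: +8·2° lon, +5·1° lat → SW at lon -44°, lat -55°.
Subsquare a=0, n=13: +0·0.0833333° lon, +13·0.0416667° lat → SW at lon -44°, lat -54.4583°.
latitude 54.4583° S, longitude 44.0000° W.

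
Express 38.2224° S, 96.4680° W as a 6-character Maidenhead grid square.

Add 180° to longitude and 90° to latitude: 83.5320, 51.7776.
Field: 83.5320/20 → 4 → E, 51.7776/10 → 5 → F; chars EF.
Square: 3.5320/2 → 1, 1.7776/1 → 1; chars 11.
Subsquare: 1.5320/0.0833333 → 18 → s, 0.7776/0.0416667 → 18 → s; chars ss.

EF11ss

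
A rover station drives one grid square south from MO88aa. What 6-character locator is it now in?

MO87ax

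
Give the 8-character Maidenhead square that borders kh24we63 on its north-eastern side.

KH24we74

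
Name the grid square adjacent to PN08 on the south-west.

Longitude square 0; −1 → -1, wraps to 9, carry into field.
Longitude field P = 15; −1 → 14 = O.
Latitude square 8; −1 → 7.

ON97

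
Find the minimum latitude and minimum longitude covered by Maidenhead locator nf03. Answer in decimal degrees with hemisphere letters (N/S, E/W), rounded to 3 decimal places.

37.000° S, 80.000° E

Field N=13, F=5: +13·20° lon, +5·10° lat → SW at lon 80°, lat -40°.
Square 0, 3: +0·2° lon, +3·1° lat → SW at lon 80°, lat -37°.
latitude 37.000° S, longitude 80.000° E.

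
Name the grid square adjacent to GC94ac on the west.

GC84xc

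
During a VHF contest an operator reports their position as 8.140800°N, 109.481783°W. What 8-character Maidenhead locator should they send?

DJ58gd23

Shift to the Maidenhead origin (180°W, 90°S): lon 70.51822, lat 98.14080.
Field: 70.51822/20 → 3 → D, 98.14080/10 → 9 → J; chars DJ.
Square: 10.51822/2 → 5, 8.14080/1 → 8; chars 58.
Subsquare: 0.51822/0.0833333 → 6 → g, 0.14080/0.0416667 → 3 → d; chars gd.
Extended square: 0.01822/0.00833333 → 2, 0.01580/0.00416667 → 3; chars 23.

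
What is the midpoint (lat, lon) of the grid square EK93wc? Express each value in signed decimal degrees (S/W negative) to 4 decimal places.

13.1042, -80.1250

Field E=4, K=10: +4·20° lon, +10·10° lat → SW at lon -100°, lat 10°.
Square 9, 3: +9·2° lon, +3·1° lat → SW at lon -82°, lat 13°.
Subsquare w=22, c=2: +22·0.0833333° lon, +2·0.0416667° lat → SW at lon -80.1667°, lat 13.0833°.
Cell spans 0.0833333° lon × 0.0416667° lat. Centre is SW corner plus half of each.
latitude 13.1042, longitude -80.1250.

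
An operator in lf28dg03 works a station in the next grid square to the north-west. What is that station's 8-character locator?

LF28cg94

Longitude extended square 0; −1 → -1, wraps to 9, carry into subsquare.
Longitude subsquare d = 3; −1 → 2 = c.
Latitude extended square 3; +1 → 4.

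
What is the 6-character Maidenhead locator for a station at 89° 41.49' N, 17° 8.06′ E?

JR89nq

Shift to the Maidenhead origin (180°W, 90°S): lon 197.1343, lat 179.6915.
Field: 197.1343/20 → 9 → J, 179.6915/10 → 17 → R; chars JR.
Square: 17.1343/2 → 8, 9.6915/1 → 9; chars 89.
Subsquare: 1.1343/0.0833333 → 13 → n, 0.6915/0.0416667 → 16 → q; chars nq.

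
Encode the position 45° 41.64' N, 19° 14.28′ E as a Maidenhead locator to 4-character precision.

JN95

Shift to the Maidenhead origin (180°W, 90°S): lon 199.24, lat 135.69.
Field (20°×10°, letters A–R): lon ⌊199.24/20⌋ = 9 → J; lat ⌊135.69/10⌋ = 13 → N.
Square (2°×1°, digits 0–9): lon ⌊19.24/2⌋ = 9; lat ⌊5.69/1⌋ = 5.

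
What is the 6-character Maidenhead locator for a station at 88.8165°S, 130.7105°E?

Add 180° to longitude and 90° to latitude: 310.7105, 1.1835.
Field (20°×10°, letters A–R): 310.7105/20 → 15 → P, 1.1835/10 → 0 → A; chars PA.
Square (2°×1°, digits 0–9): 10.7105/2 → 5, 1.1835/1 → 1; chars 51.
Subsquare (5′×2.5′, letters a–x): 0.7105/0.0833333 → 8 → i, 0.1835/0.0416667 → 4 → e; chars ie.

PA51ie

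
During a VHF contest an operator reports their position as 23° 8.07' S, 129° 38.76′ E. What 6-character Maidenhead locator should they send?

Offset from 180°W / 90°S: lon 309.6460°, lat 66.8655°.
Field: 309.6460/20 → 15 → P, 66.8655/10 → 6 → G; chars PG.
Square: 9.6460/2 → 4, 6.8655/1 → 6; chars 46.
Subsquare: 1.6460/0.0833333 → 19 → t, 0.8655/0.0416667 → 20 → u; chars tu.

PG46tu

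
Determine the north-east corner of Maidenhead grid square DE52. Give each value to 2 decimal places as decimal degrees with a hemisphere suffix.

Field D=3, E=4: +3·20° lon, +4·10° lat → SW at lon -120°, lat -50°.
Square 5, 2: +5·2° lon, +2·1° lat → SW at lon -110°, lat -48°.
Cell spans 2° lon × 1° lat. NE corner is SW corner plus one full cell.
latitude 47.00° S, longitude 108.00° W.

47.00° S, 108.00° W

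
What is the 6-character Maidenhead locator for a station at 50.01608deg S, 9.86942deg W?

Add 180° to longitude and 90° to latitude: 170.1306, 39.9839.
Field: 170.1306/20 → 8 → I, 39.9839/10 → 3 → D; chars ID.
Square: 10.1306/2 → 5, 9.9839/1 → 9; chars 59.
Subsquare: 0.1306/0.0833333 → 1 → b, 0.9839/0.0416667 → 23 → x; chars bx.

ID59bx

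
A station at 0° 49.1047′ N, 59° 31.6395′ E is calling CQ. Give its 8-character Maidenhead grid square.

Shift to the Maidenhead origin (180°W, 90°S): lon 239.52732, lat 90.81841.
Field (20°×10°, letters A–R): lon ⌊239.52732/20⌋ = 11 → L; lat ⌊90.81841/10⌋ = 9 → J.
Square (2°×1°, digits 0–9): lon ⌊19.52732/2⌋ = 9; lat ⌊0.81841/1⌋ = 0.
Subsquare (5′×2.5′, letters a–x): lon ⌊1.52732/0.0833333⌋ = 18 → s; lat ⌊0.81841/0.0416667⌋ = 19 → t.
Extended square (30″×15″, digits 0–9): lon ⌊0.02732/0.00833333⌋ = 3; lat ⌊0.02674/0.00416667⌋ = 6.

LJ90st36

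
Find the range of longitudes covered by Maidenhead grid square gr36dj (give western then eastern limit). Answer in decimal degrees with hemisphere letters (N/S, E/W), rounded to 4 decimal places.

53.7500° W, 53.6667° W

Field G=6, R=17: +6·20° lon, +17·10° lat → SW at lon -60°, lat 80°.
Square 3, 6: +3·2° lon, +6·1° lat → SW at lon -54°, lat 86°.
Subsquare d=3, j=9: +3·0.0833333° lon, +9·0.0416667° lat → SW at lon -53.75°, lat 86.375°.
Cell spans 0.0833333° lon × 0.0416667° lat.
west 53.7500° W, east 53.6667° W.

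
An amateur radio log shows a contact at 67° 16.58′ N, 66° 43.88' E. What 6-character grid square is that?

MP37ig

Offset from 180°W / 90°S: lon 246.7313°, lat 157.2763°.
Field (20°×10°, letters A–R): 246.7313/20 → 12 → M, 157.2763/10 → 15 → P; chars MP.
Square (2°×1°, digits 0–9): 6.7313/2 → 3, 7.2763/1 → 7; chars 37.
Subsquare (5′×2.5′, letters a–x): 0.7313/0.0833333 → 8 → i, 0.2763/0.0416667 → 6 → g; chars ig.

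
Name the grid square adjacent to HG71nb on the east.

Longitude subsquare n = 13; +1 → 14 = o.
The latitude characters are unchanged.

HG71ob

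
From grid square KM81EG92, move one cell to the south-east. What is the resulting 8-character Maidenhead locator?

KM81fg01

Longitude extended square 9; +1 → 10, wraps to 0, carry into subsquare.
Longitude subsquare e = 4; +1 → 5 = f.
Latitude extended square 2; −1 → 1.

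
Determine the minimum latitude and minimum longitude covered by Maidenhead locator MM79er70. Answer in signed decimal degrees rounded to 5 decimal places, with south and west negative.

39.70833, 74.39167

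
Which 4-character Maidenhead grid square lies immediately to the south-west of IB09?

HB98

Longitude square 0; −1 → -1, wraps to 9, carry into field.
Longitude field I = 8; −1 → 7 = H.
Latitude square 9; −1 → 8.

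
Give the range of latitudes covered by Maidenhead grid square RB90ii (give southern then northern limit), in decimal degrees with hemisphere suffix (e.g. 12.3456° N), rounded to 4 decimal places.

79.6667° S, 79.6250° S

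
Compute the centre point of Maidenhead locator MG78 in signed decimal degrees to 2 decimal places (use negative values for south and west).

-21.50, 75.00

Field M=12, G=6: +12·20° lon, +6·10° lat → SW at lon 60°, lat -30°.
Square 7, 8: +7·2° lon, +8·1° lat → SW at lon 74°, lat -22°.
Cell spans 2° lon × 1° lat. Centre is SW corner plus half of each.
latitude -21.50, longitude 75.00.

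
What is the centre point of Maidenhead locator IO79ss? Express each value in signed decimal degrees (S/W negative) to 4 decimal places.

Field I=8, O=14: +8·20° lon, +14·10° lat → SW at lon -20°, lat 50°.
Square 7, 9: +7·2° lon, +9·1° lat → SW at lon -6°, lat 59°.
Subsquare s=18, s=18: +18·0.0833333° lon, +18·0.0416667° lat → SW at lon -4.5°, lat 59.75°.
Cell spans 0.0833333° lon × 0.0416667° lat. Centre is SW corner plus half of each.
latitude 59.7708, longitude -4.4583.

59.7708, -4.4583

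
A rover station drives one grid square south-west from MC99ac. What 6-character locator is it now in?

MC89xb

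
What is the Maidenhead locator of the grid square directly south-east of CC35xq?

CC45ap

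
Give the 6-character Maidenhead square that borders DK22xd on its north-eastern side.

DK32ae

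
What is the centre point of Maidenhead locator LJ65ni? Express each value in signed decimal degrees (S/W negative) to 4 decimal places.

Field L=11, J=9: +11·20° lon, +9·10° lat → SW at lon 40°, lat 0°.
Square 6, 5: +6·2° lon, +5·1° lat → SW at lon 52°, lat 5°.
Subsquare n=13, i=8: +13·0.0833333° lon, +8·0.0416667° lat → SW at lon 53.0833°, lat 5.33333°.
Cell spans 0.0833333° lon × 0.0416667° lat. Centre is SW corner plus half of each.
latitude 5.3542, longitude 53.1250.

5.3542, 53.1250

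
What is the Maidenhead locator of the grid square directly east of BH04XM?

BH14am

Longitude subsquare x = 23; +1 → 24, wraps to 0 = a, carry into square.
Longitude square 0; +1 → 1.
The latitude characters are unchanged.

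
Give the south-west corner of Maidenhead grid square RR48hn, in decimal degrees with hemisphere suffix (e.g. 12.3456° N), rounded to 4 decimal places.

Field R=17, R=17: +17·20° lon, +17·10° lat → SW at lon 160°, lat 80°.
Square 4, 8: +4·2° lon, +8·1° lat → SW at lon 168°, lat 88°.
Subsquare h=7, n=13: +7·0.0833333° lon, +13·0.0416667° lat → SW at lon 168.583°, lat 88.5417°.
latitude 88.5417° N, longitude 168.5833° E.

88.5417° N, 168.5833° E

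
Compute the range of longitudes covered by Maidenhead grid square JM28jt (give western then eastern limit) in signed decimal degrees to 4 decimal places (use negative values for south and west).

4.7500, 4.8333

Field J=9, M=12: +9·20° lon, +12·10° lat → SW at lon 0°, lat 30°.
Square 2, 8: +2·2° lon, +8·1° lat → SW at lon 4°, lat 38°.
Subsquare j=9, t=19: +9·0.0833333° lon, +19·0.0416667° lat → SW at lon 4.75°, lat 38.7917°.
Cell spans 0.0833333° lon × 0.0416667° lat.
west 4.7500, east 4.8333.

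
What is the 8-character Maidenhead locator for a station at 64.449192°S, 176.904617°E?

Shift to the Maidenhead origin (180°W, 90°S): lon 356.90462, lat 25.55081.
Field: 356.90462/20 → 17 → R, 25.55081/10 → 2 → C; chars RC.
Square: 16.90462/2 → 8, 5.55081/1 → 5; chars 85.
Subsquare: 0.90462/0.0833333 → 10 → k, 0.55081/0.0416667 → 13 → n; chars kn.
Extended square: 0.07128/0.00833333 → 8, 0.00914/0.00416667 → 2; chars 82.

RC85kn82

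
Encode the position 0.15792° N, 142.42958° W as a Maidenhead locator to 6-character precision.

BJ80sd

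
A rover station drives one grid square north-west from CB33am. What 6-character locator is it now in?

Longitude subsquare a = 0; −1 → -1, wraps to 23 = x, carry into square.
Longitude square 3; −1 → 2.
Latitude subsquare m = 12; +1 → 13 = n.

CB23xn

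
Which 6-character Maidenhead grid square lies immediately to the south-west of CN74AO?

CN64xn

Longitude subsquare a = 0; −1 → -1, wraps to 23 = x, carry into square.
Longitude square 7; −1 → 6.
Latitude subsquare o = 14; −1 → 13 = n.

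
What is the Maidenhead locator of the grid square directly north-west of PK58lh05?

PK58kh96

Longitude extended square 0; −1 → -1, wraps to 9, carry into subsquare.
Longitude subsquare l = 11; −1 → 10 = k.
Latitude extended square 5; +1 → 6.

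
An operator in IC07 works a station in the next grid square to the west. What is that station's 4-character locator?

HC97

Longitude square 0; −1 → -1, wraps to 9, carry into field.
Longitude field I = 8; −1 → 7 = H.
The latitude characters are unchanged.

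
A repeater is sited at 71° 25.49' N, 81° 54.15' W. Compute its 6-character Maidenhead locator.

EQ91bk

Offset from 180°W / 90°S: lon 98.0975°, lat 161.4248°.
Field: 98.0975/20 → 4 → E, 161.4248/10 → 16 → Q; chars EQ.
Square: 18.0975/2 → 9, 1.4248/1 → 1; chars 91.
Subsquare: 0.0975/0.0833333 → 1 → b, 0.4248/0.0416667 → 10 → k; chars bk.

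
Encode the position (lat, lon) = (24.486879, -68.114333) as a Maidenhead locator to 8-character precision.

FL54wl66

Shift to the Maidenhead origin (180°W, 90°S): lon 111.88567, lat 114.48688.
Field (20°×10°, letters A–R): lon ⌊111.88567/20⌋ = 5 → F; lat ⌊114.48688/10⌋ = 11 → L.
Square (2°×1°, digits 0–9): lon ⌊11.88567/2⌋ = 5; lat ⌊4.48688/1⌋ = 4.
Subsquare (5′×2.5′, letters a–x): lon ⌊1.88567/0.0833333⌋ = 22 → w; lat ⌊0.48688/0.0416667⌋ = 11 → l.
Extended square (30″×15″, digits 0–9): lon ⌊0.05233/0.00833333⌋ = 6; lat ⌊0.02855/0.00416667⌋ = 6.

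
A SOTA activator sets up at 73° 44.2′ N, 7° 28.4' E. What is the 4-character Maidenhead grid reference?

JQ33

Add 180° to longitude and 90° to latitude: 187.47, 163.74.
Field: 187.47/20 → 9 → J, 163.74/10 → 16 → Q; chars JQ.
Square: 7.47/2 → 3, 3.74/1 → 3; chars 33.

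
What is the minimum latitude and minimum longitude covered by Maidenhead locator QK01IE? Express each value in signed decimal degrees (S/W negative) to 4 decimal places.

11.1667, 140.6667

Field Q=16, K=10: +16·20° lon, +10·10° lat → SW at lon 140°, lat 10°.
Square 0, 1: +0·2° lon, +1·1° lat → SW at lon 140°, lat 11°.
Subsquare i=8, e=4: +8·0.0833333° lon, +4·0.0416667° lat → SW at lon 140.667°, lat 11.1667°.
latitude 11.1667, longitude 140.6667.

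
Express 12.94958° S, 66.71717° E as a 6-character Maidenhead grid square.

Add 180° to longitude and 90° to latitude: 246.7172, 77.0504.
Field: lon ⌊246.7172/20⌋ = 12 → M; lat ⌊77.0504/10⌋ = 7 → H.
Square: lon ⌊6.7172/2⌋ = 3; lat ⌊7.0504/1⌋ = 7.
Subsquare: lon ⌊0.7172/0.0833333⌋ = 8 → i; lat ⌊0.0504/0.0416667⌋ = 1 → b.

MH37ib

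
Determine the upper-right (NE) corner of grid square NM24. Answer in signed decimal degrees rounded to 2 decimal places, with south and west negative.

Field N=13, M=12: +13·20° lon, +12·10° lat → SW at lon 80°, lat 30°.
Square 2, 4: +2·2° lon, +4·1° lat → SW at lon 84°, lat 34°.
Cell spans 2° lon × 1° lat. NE corner is SW corner plus one full cell.
latitude 35.00, longitude 86.00.

35.00, 86.00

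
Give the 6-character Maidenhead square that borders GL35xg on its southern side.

GL35xf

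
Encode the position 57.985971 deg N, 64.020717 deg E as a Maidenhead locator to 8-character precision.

MO27ax26

Shift to the Maidenhead origin (180°W, 90°S): lon 244.02072, lat 147.98597.
Field: 244.02072/20 → 12 → M, 147.98597/10 → 14 → O; chars MO.
Square: 4.02072/2 → 2, 7.98597/1 → 7; chars 27.
Subsquare: 0.02072/0.0833333 → 0 → a, 0.98597/0.0416667 → 23 → x; chars ax.
Extended square: 0.02072/0.00833333 → 2, 0.02764/0.00416667 → 6; chars 26.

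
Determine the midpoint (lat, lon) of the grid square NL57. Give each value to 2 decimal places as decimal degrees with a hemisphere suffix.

Field N=13, L=11: +13·20° lon, +11·10° lat → SW at lon 80°, lat 20°.
Square 5, 7: +5·2° lon, +7·1° lat → SW at lon 90°, lat 27°.
Cell spans 2° lon × 1° lat. Centre is SW corner plus half of each.
latitude 27.50° N, longitude 91.00° E.

27.50° N, 91.00° E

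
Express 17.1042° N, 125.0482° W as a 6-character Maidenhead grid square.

Shift to the Maidenhead origin (180°W, 90°S): lon 54.9518, lat 107.1042.
Field: lon ⌊54.9518/20⌋ = 2 → C; lat ⌊107.1042/10⌋ = 10 → K.
Square: lon ⌊14.9518/2⌋ = 7; lat ⌊7.1042/1⌋ = 7.
Subsquare: lon ⌊0.9518/0.0833333⌋ = 11 → l; lat ⌊0.1042/0.0416667⌋ = 2 → c.

CK77lc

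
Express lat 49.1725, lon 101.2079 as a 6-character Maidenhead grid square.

Offset from 180°W / 90°S: lon 281.2079°, lat 139.1725°.
Field: lon ⌊281.2079/20⌋ = 14 → O; lat ⌊139.1725/10⌋ = 13 → N.
Square: lon ⌊1.2079/2⌋ = 0; lat ⌊9.1725/1⌋ = 9.
Subsquare: lon ⌊1.2079/0.0833333⌋ = 14 → o; lat ⌊0.1725/0.0416667⌋ = 4 → e.

ON09oe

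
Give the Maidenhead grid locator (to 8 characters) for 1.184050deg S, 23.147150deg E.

Offset from 180°W / 90°S: lon 203.14715°, lat 88.81595°.
Field: lon ⌊203.14715/20⌋ = 10 → K; lat ⌊88.81595/10⌋ = 8 → I.
Square: lon ⌊3.14715/2⌋ = 1; lat ⌊8.81595/1⌋ = 8.
Subsquare: lon ⌊1.14715/0.0833333⌋ = 13 → n; lat ⌊0.81595/0.0416667⌋ = 19 → t.
Extended square: lon ⌊0.06382/0.00833333⌋ = 7; lat ⌊0.02428/0.00416667⌋ = 5.

KI18nt75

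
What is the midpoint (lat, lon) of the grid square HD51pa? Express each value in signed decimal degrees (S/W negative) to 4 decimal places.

-58.9792, -28.7083

Field H=7, D=3: +7·20° lon, +3·10° lat → SW at lon -40°, lat -60°.
Square 5, 1: +5·2° lon, +1·1° lat → SW at lon -30°, lat -59°.
Subsquare p=15, a=0: +15·0.0833333° lon, +0·0.0416667° lat → SW at lon -28.75°, lat -59°.
Cell spans 0.0833333° lon × 0.0416667° lat. Centre is SW corner plus half of each.
latitude -58.9792, longitude -28.7083.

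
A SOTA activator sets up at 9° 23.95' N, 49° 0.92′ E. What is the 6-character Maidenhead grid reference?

LJ49mj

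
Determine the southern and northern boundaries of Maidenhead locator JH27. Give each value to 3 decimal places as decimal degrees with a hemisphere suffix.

Field J=9, H=7: +9·20° lon, +7·10° lat → SW at lon 0°, lat -20°.
Square 2, 7: +2·2° lon, +7·1° lat → SW at lon 4°, lat -13°.
Cell spans 2° lon × 1° lat.
south 13.000° S, north 12.000° S.

13.000° S, 12.000° S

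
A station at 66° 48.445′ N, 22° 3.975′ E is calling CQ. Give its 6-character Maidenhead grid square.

Add 180° to longitude and 90° to latitude: 202.0662, 156.8074.
Field: 202.0662/20 → 10 → K, 156.8074/10 → 15 → P; chars KP.
Square: 2.0662/2 → 1, 6.8074/1 → 6; chars 16.
Subsquare: 0.0662/0.0833333 → 0 → a, 0.8074/0.0416667 → 19 → t; chars at.

KP16at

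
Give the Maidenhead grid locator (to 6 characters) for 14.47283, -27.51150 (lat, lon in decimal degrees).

HK64fl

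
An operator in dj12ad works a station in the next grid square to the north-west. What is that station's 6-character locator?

Longitude subsquare a = 0; −1 → -1, wraps to 23 = x, carry into square.
Longitude square 1; −1 → 0.
Latitude subsquare d = 3; +1 → 4 = e.

DJ02xe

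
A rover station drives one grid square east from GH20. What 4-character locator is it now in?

Longitude square 2; +1 → 3.
The latitude characters are unchanged.

GH30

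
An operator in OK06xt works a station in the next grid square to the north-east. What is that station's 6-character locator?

Longitude subsquare x = 23; +1 → 24, wraps to 0 = a, carry into square.
Longitude square 0; +1 → 1.
Latitude subsquare t = 19; +1 → 20 = u.

OK16au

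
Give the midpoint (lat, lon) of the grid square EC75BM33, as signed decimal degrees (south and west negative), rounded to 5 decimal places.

Field E=4, C=2: +4·20° lon, +2·10° lat → SW at lon -100°, lat -70°.
Square 7, 5: +7·2° lon, +5·1° lat → SW at lon -86°, lat -65°.
Subsquare b=1, m=12: +1·0.0833333° lon, +12·0.0416667° lat → SW at lon -85.9167°, lat -64.5°.
Extended square 3, 3: +3·0.00833333° lon, +3·0.00416667° lat → SW at lon -85.8917°, lat -64.4875°.
Cell spans 0.00833333° lon × 0.00416667° lat. Centre is SW corner plus half of each.
latitude -64.48542, longitude -85.88750.

-64.48542, -85.88750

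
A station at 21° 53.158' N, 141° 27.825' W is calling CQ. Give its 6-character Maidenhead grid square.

BL91gv

Add 180° to longitude and 90° to latitude: 38.5362, 111.8860.
Field: lon ⌊38.5362/20⌋ = 1 → B; lat ⌊111.8860/10⌋ = 11 → L.
Square: lon ⌊18.5362/2⌋ = 9; lat ⌊1.8860/1⌋ = 1.
Subsquare: lon ⌊0.5362/0.0833333⌋ = 6 → g; lat ⌊0.8860/0.0416667⌋ = 21 → v.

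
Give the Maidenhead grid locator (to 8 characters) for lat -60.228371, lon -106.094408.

DC69ws85

Add 180° to longitude and 90° to latitude: 73.90559, 29.77163.
Field: lon ⌊73.90559/20⌋ = 3 → D; lat ⌊29.77163/10⌋ = 2 → C.
Square: lon ⌊13.90559/2⌋ = 6; lat ⌊9.77163/1⌋ = 9.
Subsquare: lon ⌊1.90559/0.0833333⌋ = 22 → w; lat ⌊0.77163/0.0416667⌋ = 18 → s.
Extended square: lon ⌊0.07226/0.00833333⌋ = 8; lat ⌊0.02163/0.00416667⌋ = 5.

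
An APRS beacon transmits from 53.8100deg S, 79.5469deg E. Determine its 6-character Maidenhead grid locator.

MD96se

Add 180° to longitude and 90° to latitude: 259.5469, 36.1900.
Field (20°×10°, letters A–R): lon ⌊259.5469/20⌋ = 12 → M; lat ⌊36.1900/10⌋ = 3 → D.
Square (2°×1°, digits 0–9): lon ⌊19.5469/2⌋ = 9; lat ⌊6.1900/1⌋ = 6.
Subsquare (5′×2.5′, letters a–x): lon ⌊1.5469/0.0833333⌋ = 18 → s; lat ⌊0.1900/0.0416667⌋ = 4 → e.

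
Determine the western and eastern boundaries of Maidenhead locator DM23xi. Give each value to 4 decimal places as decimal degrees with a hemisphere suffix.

114.0833° W, 114.0000° W

Field D=3, M=12: +3·20° lon, +12·10° lat → SW at lon -120°, lat 30°.
Square 2, 3: +2·2° lon, +3·1° lat → SW at lon -116°, lat 33°.
Subsquare x=23, i=8: +23·0.0833333° lon, +8·0.0416667° lat → SW at lon -114.083°, lat 33.3333°.
Cell spans 0.0833333° lon × 0.0416667° lat.
west 114.0833° W, east 114.0000° W.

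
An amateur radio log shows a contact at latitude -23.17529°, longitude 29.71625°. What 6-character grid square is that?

Shift to the Maidenhead origin (180°W, 90°S): lon 209.7163, lat 66.8247.
Field: 209.7163/20 → 10 → K, 66.8247/10 → 6 → G; chars KG.
Square: 9.7163/2 → 4, 6.8247/1 → 6; chars 46.
Subsquare: 1.7163/0.0833333 → 20 → u, 0.8247/0.0416667 → 19 → t; chars ut.

KG46ut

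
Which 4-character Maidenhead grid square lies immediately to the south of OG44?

OG43

Latitude square 4; −1 → 3.
The longitude characters are unchanged.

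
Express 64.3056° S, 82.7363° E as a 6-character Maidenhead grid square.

Offset from 180°W / 90°S: lon 262.7363°, lat 25.6944°.
Field: 262.7363/20 → 13 → N, 25.6944/10 → 2 → C; chars NC.
Square: 2.7363/2 → 1, 5.6944/1 → 5; chars 15.
Subsquare: 0.7363/0.0833333 → 8 → i, 0.6944/0.0416667 → 16 → q; chars iq.

NC15iq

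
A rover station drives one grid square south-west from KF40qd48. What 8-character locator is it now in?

KF40qd37

Longitude extended square 4; −1 → 3.
Latitude extended square 8; −1 → 7.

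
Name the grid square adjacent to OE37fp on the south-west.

OE37eo

Longitude subsquare f = 5; −1 → 4 = e.
Latitude subsquare p = 15; −1 → 14 = o.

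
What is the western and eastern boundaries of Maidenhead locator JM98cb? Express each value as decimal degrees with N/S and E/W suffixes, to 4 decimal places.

18.1667° E, 18.2500° E

Field J=9, M=12: +9·20° lon, +12·10° lat → SW at lon 0°, lat 30°.
Square 9, 8: +9·2° lon, +8·1° lat → SW at lon 18°, lat 38°.
Subsquare c=2, b=1: +2·0.0833333° lon, +1·0.0416667° lat → SW at lon 18.1667°, lat 38.0417°.
Cell spans 0.0833333° lon × 0.0416667° lat.
west 18.1667° E, east 18.2500° E.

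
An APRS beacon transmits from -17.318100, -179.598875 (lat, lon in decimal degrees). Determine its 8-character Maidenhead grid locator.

AH02eq83

Shift to the Maidenhead origin (180°W, 90°S): lon 0.40113, lat 72.68190.
Field: 0.40113/20 → 0 → A, 72.68190/10 → 7 → H; chars AH.
Square: 0.40113/2 → 0, 2.68190/1 → 2; chars 02.
Subsquare: 0.40113/0.0833333 → 4 → e, 0.68190/0.0416667 → 16 → q; chars eq.
Extended square: 0.06779/0.00833333 → 8, 0.01523/0.00416667 → 3; chars 83.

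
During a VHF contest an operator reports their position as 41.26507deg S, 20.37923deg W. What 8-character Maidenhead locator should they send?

HE98tr46

Offset from 180°W / 90°S: lon 159.62077°, lat 48.73493°.
Field (20°×10°, letters A–R): 159.62077/20 → 7 → H, 48.73493/10 → 4 → E; chars HE.
Square (2°×1°, digits 0–9): 19.62077/2 → 9, 8.73493/1 → 8; chars 98.
Subsquare (5′×2.5′, letters a–x): 1.62077/0.0833333 → 19 → t, 0.73493/0.0416667 → 17 → r; chars tr.
Extended square (30″×15″, digits 0–9): 0.03744/0.00833333 → 4, 0.02660/0.00416667 → 6; chars 46.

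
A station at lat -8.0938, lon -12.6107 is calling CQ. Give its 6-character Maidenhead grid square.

II31qv

Offset from 180°W / 90°S: lon 167.3893°, lat 81.9062°.
Field: lon ⌊167.3893/20⌋ = 8 → I; lat ⌊81.9062/10⌋ = 8 → I.
Square: lon ⌊7.3893/2⌋ = 3; lat ⌊1.9062/1⌋ = 1.
Subsquare: lon ⌊1.3893/0.0833333⌋ = 16 → q; lat ⌊0.9062/0.0416667⌋ = 21 → v.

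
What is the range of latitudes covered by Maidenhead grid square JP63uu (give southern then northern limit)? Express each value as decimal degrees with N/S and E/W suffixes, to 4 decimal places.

63.8333° N, 63.8750° N

Field J=9, P=15: +9·20° lon, +15·10° lat → SW at lon 0°, lat 60°.
Square 6, 3: +6·2° lon, +3·1° lat → SW at lon 12°, lat 63°.
Subsquare u=20, u=20: +20·0.0833333° lon, +20·0.0416667° lat → SW at lon 13.6667°, lat 63.8333°.
Cell spans 0.0833333° lon × 0.0416667° lat.
south 63.8333° N, north 63.8750° N.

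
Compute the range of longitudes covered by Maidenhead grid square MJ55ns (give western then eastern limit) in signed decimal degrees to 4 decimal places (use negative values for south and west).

71.0833, 71.1667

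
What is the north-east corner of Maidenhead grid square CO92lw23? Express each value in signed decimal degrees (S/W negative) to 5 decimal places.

52.93333, -121.05833

Field C=2, O=14: +2·20° lon, +14·10° lat → SW at lon -140°, lat 50°.
Square 9, 2: +9·2° lon, +2·1° lat → SW at lon -122°, lat 52°.
Subsquare l=11, w=22: +11·0.0833333° lon, +22·0.0416667° lat → SW at lon -121.083°, lat 52.9167°.
Extended square 2, 3: +2·0.00833333° lon, +3·0.00416667° lat → SW at lon -121.067°, lat 52.9292°.
Cell spans 0.00833333° lon × 0.00416667° lat. NE corner is SW corner plus one full cell.
latitude 52.93333, longitude -121.05833.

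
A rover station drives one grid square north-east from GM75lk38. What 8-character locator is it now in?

Longitude extended square 3; +1 → 4.
Latitude extended square 8; +1 → 9.

GM75lk49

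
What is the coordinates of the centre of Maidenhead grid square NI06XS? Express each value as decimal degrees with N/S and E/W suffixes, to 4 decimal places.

3.2292° S, 81.9583° E

Field N=13, I=8: +13·20° lon, +8·10° lat → SW at lon 80°, lat -10°.
Square 0, 6: +0·2° lon, +6·1° lat → SW at lon 80°, lat -4°.
Subsquare x=23, s=18: +23·0.0833333° lon, +18·0.0416667° lat → SW at lon 81.9167°, lat -3.25°.
Cell spans 0.0833333° lon × 0.0416667° lat. Centre is SW corner plus half of each.
latitude 3.2292° S, longitude 81.9583° E.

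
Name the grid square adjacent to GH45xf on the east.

Longitude subsquare x = 23; +1 → 24, wraps to 0 = a, carry into square.
Longitude square 4; +1 → 5.
The latitude characters are unchanged.

GH55af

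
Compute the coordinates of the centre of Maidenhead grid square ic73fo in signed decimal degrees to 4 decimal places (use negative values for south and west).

-66.3958, -5.5417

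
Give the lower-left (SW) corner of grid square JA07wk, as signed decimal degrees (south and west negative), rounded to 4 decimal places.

-82.5833, 1.8333

Field J=9, A=0: +9·20° lon, +0·10° lat → SW at lon 0°, lat -90°.
Square 0, 7: +0·2° lon, +7·1° lat → SW at lon 0°, lat -83°.
Subsquare w=22, k=10: +22·0.0833333° lon, +10·0.0416667° lat → SW at lon 1.83333°, lat -82.5833°.
latitude -82.5833, longitude 1.8333.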